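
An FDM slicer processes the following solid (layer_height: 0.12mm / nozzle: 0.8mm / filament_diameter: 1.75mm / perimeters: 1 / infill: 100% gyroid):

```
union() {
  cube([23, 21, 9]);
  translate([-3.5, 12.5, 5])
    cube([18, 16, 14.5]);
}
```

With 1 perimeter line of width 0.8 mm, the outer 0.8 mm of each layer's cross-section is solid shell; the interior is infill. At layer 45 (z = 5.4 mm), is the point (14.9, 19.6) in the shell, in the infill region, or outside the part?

infill

At z = 5.4 mm: the cube is present — its section is the full 23×21 rectangle; the cube at (-3.5, 12.5) is present — its section is the full 18×16 rectangle; Combining (union): the regions partially overlap (shared area 123.25 mm²), so overlapping operands fuse into one piece — 1 connected region. Overall, the cross-section is a single solid region. The nearest boundary edge runs (14.50, 21.00)→(23.00, 21.00); distance from the point to it = 1.40 mm. The point is inside the cross-section and 1.40 mm from the nearest boundary — more than the 0.8 mm shell width (1 × 0.8), so it's in the infill interior.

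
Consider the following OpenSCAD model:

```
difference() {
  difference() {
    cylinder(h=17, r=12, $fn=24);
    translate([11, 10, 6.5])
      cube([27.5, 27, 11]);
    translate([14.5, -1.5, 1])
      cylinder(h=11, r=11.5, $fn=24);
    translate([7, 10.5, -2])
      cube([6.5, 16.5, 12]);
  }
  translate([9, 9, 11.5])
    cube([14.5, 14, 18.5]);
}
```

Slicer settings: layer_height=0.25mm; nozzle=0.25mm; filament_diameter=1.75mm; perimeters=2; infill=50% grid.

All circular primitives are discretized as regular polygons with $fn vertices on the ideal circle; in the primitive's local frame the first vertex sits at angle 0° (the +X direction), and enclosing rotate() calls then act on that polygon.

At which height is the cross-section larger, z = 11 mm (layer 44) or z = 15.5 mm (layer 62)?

Layer 44 (z = 11): the r=12 cylinder gives a regular 24-gon of circumradius 12 (constant along its height) (area = (24/2)·12.000²·sin(360°/24) = 447.24 mm²); the cube at (11, 10) (footprint 27.5×27) is included at this height (area 742.50 mm²); the r=11.5 cylinder at (14.5, -1.5) gives a regular 24-gon of circumradius 11.5 (constant along its height) (area = (24/2)·11.500²·sin(360°/24) = 410.75 mm²); the cube at (7, 10.5) does not reach this height (z outside [-2, 10]); After the difference (first − rest): starting from the r=12 cylinder (447.24 mm²), the 27.5×27 cube at (11, 10) misses the remaining region (no effect); the r=11.5 cylinder at (14.5, -1.5) partially overlaps it — only the 111.73 mm² overlap (of its 410.75 mm²) is removed, clipping the outline — area = 335.51 mm²; the cube at (9, 9) is absent (z outside [11.5, 30]); Subtracting the remaining from the first: none of the subtracted shapes is present at this height, so the result so far is unchanged — area = 335.51 mm². So its area = 335.51 mm². Layer 62 (z = 15.5): the cylinder: section is a regular 24-gon, circumradius r=12 (area = (24/2)·12.000²·sin(360°/24) = 447.24 mm²); the cube at (11, 10) (footprint 27.5×27) is included at this height (area 742.50 mm²); the cylinder at (14.5, -1.5) is absent (z outside [1, 12]); the cube at (7, 10.5) does not reach this height (z outside [-2, 10]); Subtracting the remaining from the first: starting from the r=12 cylinder (447.24 mm²), the 27.5×27 cube at (11, 10) misses the remaining region (no effect) — area = 447.24 mm²; the 14.5×14 cube at (9, 9) contributes its full rectangle (area 203.00 mm²); Taking the first minus the rest: starting from the result so far (447.24 mm²), the 14.5×14 cube at (9, 9) misses the remaining region (no effect) — area = 447.24 mm². So its area = 447.24 mm². Layer 62 is larger (447.24 vs 335.51 mm²).

layer 62 (z = 15.5 mm)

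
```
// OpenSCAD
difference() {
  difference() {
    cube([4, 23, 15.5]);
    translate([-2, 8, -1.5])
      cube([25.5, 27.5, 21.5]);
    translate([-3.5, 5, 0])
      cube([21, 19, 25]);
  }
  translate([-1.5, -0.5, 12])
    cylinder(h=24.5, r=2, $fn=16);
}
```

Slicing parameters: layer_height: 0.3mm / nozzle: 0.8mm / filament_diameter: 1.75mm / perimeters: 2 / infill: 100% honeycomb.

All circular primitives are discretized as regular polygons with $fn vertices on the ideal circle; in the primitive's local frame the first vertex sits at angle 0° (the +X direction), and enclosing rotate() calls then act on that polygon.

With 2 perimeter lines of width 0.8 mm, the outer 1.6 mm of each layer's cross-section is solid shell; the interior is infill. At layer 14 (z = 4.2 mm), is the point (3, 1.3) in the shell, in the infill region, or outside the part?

At z = 4.2 mm: the cube (footprint 4×23) is included at this height; the 25.5×27.5 cube at (-2, 8) contributes its full rectangle; the cube at (-3.5, 5) is present — its section is the full 21×19 rectangle; After the difference (first − rest): starting from the 4×23 cube, the 25.5×27.5 cube at (-2, 8) partially overlaps it — only the 60.00 mm² overlap (of its 701.25 mm²) is removed, clipping the outline; the 21×19 cube at (-3.5, 5) partially overlaps it — only the 12.00 mm² overlap (of its 399.00 mm²) is removed, clipping the outline — 1 connected region; the cylinder at (-1.5, -0.5) does not reach this height (z outside [12, 36.5]); Subtracting the remaining from the first: none of the subtracted shapes is present at this height, so that combined region is unchanged — 1 connected region. Overall, the cross-section is a single solid region. The nearest boundary edge runs (4.00, 5.00)→(4.00, 0.00); distance from the point to it = 1.00 mm. The point is inside the cross-section, 1.00 mm from the nearest boundary — within the 1.6 mm shell band (2 × 0.8).

shell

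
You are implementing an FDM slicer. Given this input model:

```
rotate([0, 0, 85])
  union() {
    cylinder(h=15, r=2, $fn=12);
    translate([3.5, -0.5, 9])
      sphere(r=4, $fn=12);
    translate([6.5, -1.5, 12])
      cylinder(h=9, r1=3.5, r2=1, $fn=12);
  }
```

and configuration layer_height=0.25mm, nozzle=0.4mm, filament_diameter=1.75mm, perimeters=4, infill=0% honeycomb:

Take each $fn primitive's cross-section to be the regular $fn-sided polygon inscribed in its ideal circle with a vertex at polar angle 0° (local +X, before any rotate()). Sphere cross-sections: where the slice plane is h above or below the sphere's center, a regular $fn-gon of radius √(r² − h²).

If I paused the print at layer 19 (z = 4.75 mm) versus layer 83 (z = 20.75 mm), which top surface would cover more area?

Layer 19 (z = 4.75): the r=2 cylinder contributes a regular 12-gon of circumradius 2 (area = (12/2)·2.000²·sin(360°/12) = 12.00 mm²); the sphere at (3.5, -0.5) is absent (|z−center|=4.250 > r=4); the cone at (6.5, -1.5) is not intersected at this z (z outside [12, 21]); Combining (union): only the r=2 cylinder is present, so the union is just that shape — area = 12.00 mm²; (whole slice rotated 85° about Z — lengths, areas and connectivity unchanged). So its area = 12.00 mm². Layer 83 (z = 20.75): the cylinder does not reach this height (z outside [0, 15]); the sphere at (3.5, -0.5) is not intersected at this z (|z−center|=11.750 > r=4); the cone at (6.5, -1.5) (r1=3.5→r2=1) has section circumradius 1.069 here — a regular 12-gon (area = (12/2)·1.069²·sin(360°/12) = 3.43 mm²); Combining (union): only the cone at (6.5, -1.5) is present, so the union is just that shape — area = 3.43 mm²; (rotated 85° about Z; rotation is an isometry so areas/perimeters/island counts are preserved). So its area = 3.43 mm². Layer 19 is larger (12.00 vs 3.43 mm²).

layer 19 (z = 4.75 mm)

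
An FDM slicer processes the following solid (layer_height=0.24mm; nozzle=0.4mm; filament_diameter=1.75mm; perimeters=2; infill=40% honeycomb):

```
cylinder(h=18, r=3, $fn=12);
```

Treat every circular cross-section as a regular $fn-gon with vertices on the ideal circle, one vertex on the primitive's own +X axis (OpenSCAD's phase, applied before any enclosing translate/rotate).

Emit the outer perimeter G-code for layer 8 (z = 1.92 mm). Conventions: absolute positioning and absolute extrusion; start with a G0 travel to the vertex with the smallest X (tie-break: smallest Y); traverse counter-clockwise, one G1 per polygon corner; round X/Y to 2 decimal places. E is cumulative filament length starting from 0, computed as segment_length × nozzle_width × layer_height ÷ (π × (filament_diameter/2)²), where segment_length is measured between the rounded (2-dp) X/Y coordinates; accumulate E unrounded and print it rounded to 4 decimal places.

G0 X-3.00 Y0.00 Z1.92
G1 X-2.60 Y-1.50 E0.0620
G1 X-1.50 Y-2.60 E0.1240
G1 X0.00 Y-3.00 E0.1860
G1 X1.50 Y-2.60 E0.2480
G1 X2.60 Y-1.50 E0.3101
G1 X3.00 Y0.00 E0.3720
G1 X2.60 Y1.50 E0.4340
G1 X1.50 Y2.60 E0.4961
G1 X0.00 Y3.00 E0.5580
G1 X-1.50 Y2.60 E0.6200
G1 X-2.60 Y1.50 E0.6821
G1 X-3.00 Y0.00 E0.7440

At z = 1.92 mm: the cylinder: section is a regular 12-gon, circumradius r=3. The outline is a single polygon with 12 vertices. Extrusion per mm of travel: 0.4 × 0.24 / (π × 0.875²) = 0.039912. Accumulating E over each segment gives final E = 0.7440.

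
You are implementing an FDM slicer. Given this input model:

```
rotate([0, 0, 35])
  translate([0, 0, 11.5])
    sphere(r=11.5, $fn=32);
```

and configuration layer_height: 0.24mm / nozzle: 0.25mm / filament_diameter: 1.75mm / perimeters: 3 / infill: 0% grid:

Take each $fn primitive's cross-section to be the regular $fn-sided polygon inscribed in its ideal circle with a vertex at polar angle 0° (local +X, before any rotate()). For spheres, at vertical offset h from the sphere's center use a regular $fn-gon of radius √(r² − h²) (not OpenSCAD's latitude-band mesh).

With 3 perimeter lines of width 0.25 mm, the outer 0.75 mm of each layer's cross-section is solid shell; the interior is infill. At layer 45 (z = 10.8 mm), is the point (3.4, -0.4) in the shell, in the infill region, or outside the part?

At z = 10.8 mm: the r=11.5 sphere slices to a regular 32-gon of circumradius 11.479 (√(r²−h²) with h=0.7 from center); (whole slice rotated 35° about Z — lengths, areas and connectivity unchanged). Overall, the cross-section is a single solid region. Undo the 35° rotation: the query point maps to (2.556, -2.278) in the un-rotated model frame. The nearest boundary edge runs (8.12, -8.12)→(9.54, -6.38); distance from the point to it = 8.00 mm. The point is inside the cross-section and 8.00 mm from the nearest boundary — more than the 0.75 mm shell width (3 × 0.25), so it's in the infill interior.

infill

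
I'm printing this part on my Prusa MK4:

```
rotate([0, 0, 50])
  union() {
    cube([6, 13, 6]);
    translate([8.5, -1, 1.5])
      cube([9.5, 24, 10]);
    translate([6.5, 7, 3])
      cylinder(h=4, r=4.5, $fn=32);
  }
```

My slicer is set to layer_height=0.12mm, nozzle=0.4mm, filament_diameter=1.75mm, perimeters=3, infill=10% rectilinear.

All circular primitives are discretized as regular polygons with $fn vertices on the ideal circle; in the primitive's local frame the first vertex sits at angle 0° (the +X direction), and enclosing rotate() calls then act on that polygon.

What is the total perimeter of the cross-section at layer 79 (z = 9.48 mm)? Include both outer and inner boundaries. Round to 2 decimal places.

At z = 9.48 mm: the cube does not reach this height (z outside [0, 6]); the cube at (8.5, -1) is present — its section is the full 9.5×24 rectangle (perimeter 67.00 mm); the cylinder at (6.5, 7) is not intersected at this z (z outside [3, 7]); Merging all regions: only the 9.5×24 cube at (8.5, -1) is present, so the union is just that shape — boundary = 67.00 mm; (whole slice rotated 50° about Z — lengths, areas and connectivity unchanged). Overall, the cross-section is a single solid region. Total boundary length (outer) = 67.00 mm.

67.00 mm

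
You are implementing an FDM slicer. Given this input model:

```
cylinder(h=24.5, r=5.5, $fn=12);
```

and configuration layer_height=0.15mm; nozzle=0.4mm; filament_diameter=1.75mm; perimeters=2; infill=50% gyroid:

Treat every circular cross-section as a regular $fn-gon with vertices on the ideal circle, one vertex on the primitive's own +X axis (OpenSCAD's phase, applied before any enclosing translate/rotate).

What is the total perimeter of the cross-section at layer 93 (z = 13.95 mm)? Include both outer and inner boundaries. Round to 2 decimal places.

At z = 13.95 mm: the r=5.5 cylinder gives a regular 12-gon of circumradius 5.5 (constant along its height) (perimeter = 2·12·5.500·sin(180°/12) = 34.16 mm). Overall, the cross-section is a single solid region. Total boundary length (outer) = 34.16 mm.

34.16 mm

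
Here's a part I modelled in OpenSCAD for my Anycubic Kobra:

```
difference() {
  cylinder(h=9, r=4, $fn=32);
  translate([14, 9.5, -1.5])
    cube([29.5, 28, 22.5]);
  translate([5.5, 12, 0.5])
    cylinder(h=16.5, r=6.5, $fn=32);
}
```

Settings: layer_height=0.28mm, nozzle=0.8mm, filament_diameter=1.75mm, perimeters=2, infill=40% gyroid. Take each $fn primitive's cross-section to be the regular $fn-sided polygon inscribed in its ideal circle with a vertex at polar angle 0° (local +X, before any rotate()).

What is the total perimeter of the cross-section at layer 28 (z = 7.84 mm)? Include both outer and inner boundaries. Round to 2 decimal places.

25.09 mm

At z = 7.84 mm: the r=4 cylinder contributes a regular 32-gon of circumradius 4 (perimeter = 2·32·4.000·sin(180°/32) = 25.09 mm); the 29.5×28 cube at (14, 9.5) contributes its full rectangle (perimeter 115.00 mm); the cylinder at (5.5, 12): section is a regular 32-gon, circumradius r=6.5 (perimeter = 2·32·6.500·sin(180°/32) = 40.78 mm); Taking the first minus the rest: starting from the r=4 cylinder, the 29.5×28 cube at (14, 9.5) misses the remaining region (no effect); the r=6.5 cylinder at (5.5, 12) misses the remaining region (no effect) — boundary = 25.09 mm. Overall, the cross-section is a single solid region. Total boundary length (outer) = 25.09 mm.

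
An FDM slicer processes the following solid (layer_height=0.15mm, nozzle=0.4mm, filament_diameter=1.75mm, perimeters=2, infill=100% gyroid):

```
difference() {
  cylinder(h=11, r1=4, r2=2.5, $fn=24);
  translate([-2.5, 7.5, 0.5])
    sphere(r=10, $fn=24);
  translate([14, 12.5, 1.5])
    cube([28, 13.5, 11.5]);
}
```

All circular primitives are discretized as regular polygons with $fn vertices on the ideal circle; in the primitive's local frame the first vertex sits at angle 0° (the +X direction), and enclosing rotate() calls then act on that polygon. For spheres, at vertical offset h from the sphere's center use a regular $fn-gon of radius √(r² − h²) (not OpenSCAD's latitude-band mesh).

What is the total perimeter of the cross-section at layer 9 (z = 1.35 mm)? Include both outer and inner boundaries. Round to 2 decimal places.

16.50 mm

At z = 1.35 mm: the cone (r1=4→r2=2.5) has section circumradius 3.816 here — a regular 24-gon (perimeter = 2·24·3.816·sin(180°/24) = 23.91 mm); the r=10 sphere at (-2.5, 7.5) slices to a regular 24-gon of circumradius 9.964 (√(r²−h²) with h=0.85 from center) (perimeter = 2·24·9.964·sin(180°/24) = 62.43 mm); the cube at (14, 12.5) is absent (z outside [1.5, 13]); After the difference (first − rest): starting from the cone, the r=10 sphere at (-2.5, 7.5) partially overlaps it — only the 35.73 mm² overlap (of its 308.34 mm²) is removed, clipping the outline — boundary = 16.50 mm. Overall, the cross-section is a single solid region. Total boundary length (outer) = 16.50 mm.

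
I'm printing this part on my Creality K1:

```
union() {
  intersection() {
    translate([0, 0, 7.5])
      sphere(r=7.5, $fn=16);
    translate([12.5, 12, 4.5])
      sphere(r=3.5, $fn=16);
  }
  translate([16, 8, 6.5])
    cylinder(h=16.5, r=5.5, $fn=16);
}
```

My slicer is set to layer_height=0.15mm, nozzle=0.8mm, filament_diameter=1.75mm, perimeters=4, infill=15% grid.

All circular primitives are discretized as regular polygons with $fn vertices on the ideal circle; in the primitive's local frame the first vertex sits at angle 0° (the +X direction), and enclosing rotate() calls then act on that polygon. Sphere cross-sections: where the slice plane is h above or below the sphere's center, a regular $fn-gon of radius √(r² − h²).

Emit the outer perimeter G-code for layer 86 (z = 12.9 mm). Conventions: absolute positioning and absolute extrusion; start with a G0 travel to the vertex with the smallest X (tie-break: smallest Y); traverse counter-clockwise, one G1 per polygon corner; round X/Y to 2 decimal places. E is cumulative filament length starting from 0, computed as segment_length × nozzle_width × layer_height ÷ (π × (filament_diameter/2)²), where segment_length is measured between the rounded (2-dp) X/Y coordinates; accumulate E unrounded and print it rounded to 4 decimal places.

At z = 12.9 mm: the r=7.5 sphere contributes a regular 16-gon of circumradius √(7.5²−5.4²) = 5.205; the sphere at (12.5, 12) does not reach this height (|z−center|=8.400 > r=3.5); Taking the intersection: at least one operand is absent at this height, so nothing remains; the cylinder at (16, 8): section is a regular 16-gon, circumradius r=5.5; Combining (union): only the r=5.5 cylinder at (16, 8) is present, so the union is just that shape — 1 connected region. The outline is a single polygon with 16 vertices. Extrusion per mm of travel: 0.8 × 0.15 / (π × 0.875²) = 0.049890. Accumulating E over each segment gives final E = 1.7127.

G0 X10.50 Y8.00 Z12.90
G1 X10.92 Y5.90 E0.1068
G1 X12.11 Y4.11 E0.2141
G1 X13.90 Y2.92 E0.3213
G1 X16.00 Y2.50 E0.4282
G1 X18.10 Y2.92 E0.5350
G1 X19.89 Y4.11 E0.6422
G1 X21.08 Y5.90 E0.7495
G1 X21.50 Y8.00 E0.8563
G1 X21.08 Y10.10 E0.9632
G1 X19.89 Y11.89 E1.0704
G1 X18.10 Y13.08 E1.1776
G1 X16.00 Y13.50 E1.2845
G1 X13.90 Y13.08 E1.3913
G1 X12.11 Y11.89 E1.4986
G1 X10.92 Y10.10 E1.6058
G1 X10.50 Y8.00 E1.7127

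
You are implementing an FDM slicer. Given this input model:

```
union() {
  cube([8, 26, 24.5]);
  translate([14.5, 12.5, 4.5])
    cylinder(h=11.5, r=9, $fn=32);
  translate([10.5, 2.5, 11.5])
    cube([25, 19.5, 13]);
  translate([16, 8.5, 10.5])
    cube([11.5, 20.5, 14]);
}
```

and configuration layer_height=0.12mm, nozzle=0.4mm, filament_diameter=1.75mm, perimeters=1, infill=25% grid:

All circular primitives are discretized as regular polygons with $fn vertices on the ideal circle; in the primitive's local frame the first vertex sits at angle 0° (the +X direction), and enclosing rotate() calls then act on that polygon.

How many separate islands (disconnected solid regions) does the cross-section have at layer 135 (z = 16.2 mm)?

At z = 16.2 mm: the cube (footprint 8×26) is included at this height; the cylinder at (14.5, 12.5) does not reach this height (z outside [4.5, 16]); the cube at (10.5, 2.5) is present — its section is the full 25×19.5 rectangle; the cube at (16, 8.5) is present — its section is the full 11.5×20.5 rectangle; Merging all regions: the regions partially overlap (shared area 155.25 mm²), so overlapping operands fuse into one piece — 2 connected regions. Overall, the cross-section has 2 separate islands. Island count = 2.

2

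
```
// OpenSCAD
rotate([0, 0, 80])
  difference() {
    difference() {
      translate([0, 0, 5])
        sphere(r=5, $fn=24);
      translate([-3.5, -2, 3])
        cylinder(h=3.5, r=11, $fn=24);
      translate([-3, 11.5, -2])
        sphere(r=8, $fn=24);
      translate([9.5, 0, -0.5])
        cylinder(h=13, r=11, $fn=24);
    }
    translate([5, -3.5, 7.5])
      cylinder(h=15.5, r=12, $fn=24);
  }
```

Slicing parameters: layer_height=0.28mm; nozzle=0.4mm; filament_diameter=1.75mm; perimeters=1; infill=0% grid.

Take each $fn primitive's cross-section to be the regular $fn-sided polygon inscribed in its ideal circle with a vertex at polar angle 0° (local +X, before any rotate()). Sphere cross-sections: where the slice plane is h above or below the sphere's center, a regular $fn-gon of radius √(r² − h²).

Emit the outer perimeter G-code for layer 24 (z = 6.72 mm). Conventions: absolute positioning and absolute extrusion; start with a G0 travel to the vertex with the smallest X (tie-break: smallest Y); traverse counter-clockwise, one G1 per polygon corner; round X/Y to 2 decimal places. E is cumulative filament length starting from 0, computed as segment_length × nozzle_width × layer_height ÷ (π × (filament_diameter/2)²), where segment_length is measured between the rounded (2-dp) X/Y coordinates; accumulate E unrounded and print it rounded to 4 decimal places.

At z = 6.72 mm: the r=5 sphere slices to a regular 24-gon of circumradius 4.695 (√(r²−h²) with h=1.72 from center); the cylinder at (-3.5, -2) does not reach this height (z outside [3, 6.5]); the sphere at (-3, 11.5) does not reach this height (|z−center|=8.720 > r=8); the r=11 cylinder at (9.5, 0) gives a regular 24-gon of circumradius 11 (constant along its height); After the difference (first − rest): starting from the r=5 sphere, the r=11 cylinder at (9.5, 0) partially overlaps it — only the 44.43 mm² overlap (of its 375.81 mm²) is removed, clipping the outline — 1 connected region; the cylinder at (5, -3.5) does not reach this height (z outside [7.5, 23]); Subtracting the remaining from the first: none of the subtracted shapes is present at this height, so that combined region is unchanged — 1 connected region; (rotated 80° about Z; rotation is an isometry so areas/perimeters/island counts are preserved). The outline is a single polygon with 16 vertices. Extrusion per mm of travel: 0.4 × 0.28 / (π × 0.875²) = 0.046564. Accumulating E over each segment gives final E = 1.0978.

G0 X-4.68 Y-0.41 Z6.72
G1 X-4.41 Y-1.61 E0.0573
G1 X-3.85 Y-2.69 E0.1139
G1 X-3.02 Y-3.60 E0.1713
G1 X-1.98 Y-4.25 E0.2284
G1 X-0.82 Y-4.62 E0.2851
G1 X0.41 Y-4.68 E0.3424
G1 X1.61 Y-4.41 E0.3997
G1 X2.69 Y-3.85 E0.4563
G1 X3.60 Y-3.02 E0.5137
G1 X4.25 Y-1.98 E0.5708
G1 X4.51 Y-1.18 E0.6100
G1 X2.61 Y-1.60 E0.7006
G1 X-0.26 Y-1.48 E0.8343
G1 X-3.00 Y-0.61 E0.9682
G1 X-4.64 Y0.43 E1.0586
G1 X-4.68 Y-0.41 E1.0978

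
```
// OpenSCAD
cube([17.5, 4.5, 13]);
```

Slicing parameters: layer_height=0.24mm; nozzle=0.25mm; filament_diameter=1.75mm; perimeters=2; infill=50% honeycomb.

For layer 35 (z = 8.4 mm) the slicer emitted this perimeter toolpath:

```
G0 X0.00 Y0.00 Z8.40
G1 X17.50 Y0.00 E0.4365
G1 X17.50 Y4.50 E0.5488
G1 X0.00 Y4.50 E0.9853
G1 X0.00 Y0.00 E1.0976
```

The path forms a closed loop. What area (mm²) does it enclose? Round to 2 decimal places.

78.75 mm²

Apply the shoelace formula to the sequence of (X, Y) vertices; enclosed area = 78.75 mm².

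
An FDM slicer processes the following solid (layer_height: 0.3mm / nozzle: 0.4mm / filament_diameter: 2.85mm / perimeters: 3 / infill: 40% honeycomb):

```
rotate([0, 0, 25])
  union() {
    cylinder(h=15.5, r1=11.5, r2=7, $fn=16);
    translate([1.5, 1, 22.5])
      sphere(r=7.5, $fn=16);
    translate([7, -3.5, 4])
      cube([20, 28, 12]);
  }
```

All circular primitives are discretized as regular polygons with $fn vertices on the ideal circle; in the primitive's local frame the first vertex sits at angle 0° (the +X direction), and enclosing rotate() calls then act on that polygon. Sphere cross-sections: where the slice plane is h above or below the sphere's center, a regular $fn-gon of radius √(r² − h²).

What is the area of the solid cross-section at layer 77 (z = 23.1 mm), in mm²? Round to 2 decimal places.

171.11 mm²

At z = 23.1 mm: the cone does not reach this height (z outside [0, 15.5]); the r=7.5 sphere at (1.5, 1) slices to a regular 16-gon of circumradius 7.476 (√(r²−h²) with h=0.6 from center) (area = (16/2)·7.476²·sin(360°/16) = 171.11 mm²); the cube at (7, -3.5) is not intersected at this z (z outside [4, 16]); Merging all regions: only the r=7.5 sphere at (1.5, 1) is present, so the union is just that shape — area = 171.11 mm²; (rotated 25° about Z; rotation is an isometry so areas/perimeters/island counts are preserved). Overall, the cross-section is a single solid region. Net area = 171.11 mm².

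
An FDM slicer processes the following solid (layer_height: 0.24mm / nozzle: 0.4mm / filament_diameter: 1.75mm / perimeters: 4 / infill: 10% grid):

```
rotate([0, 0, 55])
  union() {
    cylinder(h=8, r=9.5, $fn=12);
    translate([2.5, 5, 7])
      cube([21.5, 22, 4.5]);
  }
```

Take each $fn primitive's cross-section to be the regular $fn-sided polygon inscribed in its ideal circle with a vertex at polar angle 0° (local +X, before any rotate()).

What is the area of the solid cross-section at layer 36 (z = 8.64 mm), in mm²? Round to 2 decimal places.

473.00 mm²

At z = 8.64 mm: the cylinder is absent (z outside [0, 8]); the 21.5×22 cube at (2.5, 5) contributes its full rectangle (area 473.00 mm²); Combining (union): only the 21.5×22 cube at (2.5, 5) is present, so the union is just that shape — area = 473.00 mm²; (rotated 55° about Z; rotation is an isometry so areas/perimeters/island counts are preserved). Overall, the cross-section is a single solid region. Net area = 473.00 mm².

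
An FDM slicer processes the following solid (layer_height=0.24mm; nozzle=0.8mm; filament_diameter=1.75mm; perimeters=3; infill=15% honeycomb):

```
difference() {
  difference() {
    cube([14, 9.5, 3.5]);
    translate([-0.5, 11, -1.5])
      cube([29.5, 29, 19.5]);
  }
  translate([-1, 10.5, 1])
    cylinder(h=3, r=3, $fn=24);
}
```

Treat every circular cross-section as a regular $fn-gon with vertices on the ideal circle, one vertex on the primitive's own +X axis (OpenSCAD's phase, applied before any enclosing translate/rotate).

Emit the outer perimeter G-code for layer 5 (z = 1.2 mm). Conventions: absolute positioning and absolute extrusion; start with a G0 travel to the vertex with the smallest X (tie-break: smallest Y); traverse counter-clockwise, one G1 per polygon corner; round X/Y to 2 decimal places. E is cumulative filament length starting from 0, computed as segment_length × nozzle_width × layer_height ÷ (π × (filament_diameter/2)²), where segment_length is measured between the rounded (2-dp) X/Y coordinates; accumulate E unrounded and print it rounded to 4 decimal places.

At z = 1.2 mm: the cube (footprint 14×9.5) is included at this height; the 29.5×29 cube at (-0.5, 11) contributes its full rectangle; After the difference (first − rest): starting from the 14×9.5 cube, the 29.5×29 cube at (-0.5, 11) misses the remaining region (no effect) — 1 connected region; the r=3 cylinder at (-1, 10.5) gives a regular 24-gon of circumradius 3 (constant along its height); Subtracting the remaining from the first: starting from the result so far, the r=3 cylinder at (-1, 10.5) partially overlaps it — only the 2.13 mm² overlap (of its 27.95 mm²) is removed, clipping the outline — 1 connected region. The outline is a single polygon with 8 vertices. Extrusion per mm of travel: 0.8 × 0.24 / (π × 0.875²) = 0.079824. Accumulating E over each segment gives final E = 3.6745.

G0 X0.00 Y0.00 Z1.20
G1 X14.00 Y0.00 E1.1175
G1 X14.00 Y9.50 E1.8759
G1 X1.81 Y9.50 E2.8489
G1 X1.60 Y9.00 E2.8922
G1 X1.12 Y8.38 E2.9548
G1 X0.50 Y7.90 E3.0174
G1 X0.00 Y7.69 E3.0607
G1 X0.00 Y0.00 E3.6745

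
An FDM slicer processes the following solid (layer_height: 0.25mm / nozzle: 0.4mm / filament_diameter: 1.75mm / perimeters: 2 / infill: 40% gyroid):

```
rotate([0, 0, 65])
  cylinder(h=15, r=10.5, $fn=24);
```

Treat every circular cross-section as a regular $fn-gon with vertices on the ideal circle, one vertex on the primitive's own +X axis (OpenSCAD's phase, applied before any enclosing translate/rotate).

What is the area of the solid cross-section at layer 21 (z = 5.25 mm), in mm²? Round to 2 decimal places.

At z = 5.25 mm: the cylinder: section is a regular 24-gon, circumradius r=10.5 (area = (24/2)·10.500²·sin(360°/24) = 342.42 mm²); (whole slice rotated 65° about Z — lengths, areas and connectivity unchanged). Overall, the cross-section is a single solid region. Net area = 342.42 mm².

342.42 mm²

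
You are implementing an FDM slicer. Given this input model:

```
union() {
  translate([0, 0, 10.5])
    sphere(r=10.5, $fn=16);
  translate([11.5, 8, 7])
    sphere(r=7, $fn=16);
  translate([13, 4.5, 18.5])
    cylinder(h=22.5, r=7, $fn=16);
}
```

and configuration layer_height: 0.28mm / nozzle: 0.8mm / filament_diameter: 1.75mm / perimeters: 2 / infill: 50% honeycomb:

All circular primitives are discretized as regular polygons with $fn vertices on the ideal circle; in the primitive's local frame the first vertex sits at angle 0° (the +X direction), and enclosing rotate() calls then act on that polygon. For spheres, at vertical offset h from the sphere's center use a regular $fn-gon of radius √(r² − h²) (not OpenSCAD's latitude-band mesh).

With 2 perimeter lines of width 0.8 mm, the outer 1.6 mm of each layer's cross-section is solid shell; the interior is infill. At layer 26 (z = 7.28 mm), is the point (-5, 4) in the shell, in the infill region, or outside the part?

At z = 7.28 mm: the r=10.5 sphere slices to a regular 16-gon of circumradius 9.994 (√(r²−h²) with h=3.22 from center); the r=7 sphere at (11.5, 8) contributes a regular 16-gon of circumradius √(7²−0.28²) = 6.994; the cylinder at (13, 4.5) is not intersected at this z (z outside [18.5, 41]); Combining (union): the regions partially overlap (shared area 16.90 mm²), so overlapping operands fuse into one piece — 1 connected region. Overall, the cross-section is a single solid region. The nearest boundary edge runs (-9.23, 3.82)→(-7.07, 7.07); distance from the point to it = 3.42 mm. The point is inside the cross-section and 3.42 mm from the nearest boundary — more than the 1.6 mm shell width (2 × 0.8), so it's in the infill interior.

infill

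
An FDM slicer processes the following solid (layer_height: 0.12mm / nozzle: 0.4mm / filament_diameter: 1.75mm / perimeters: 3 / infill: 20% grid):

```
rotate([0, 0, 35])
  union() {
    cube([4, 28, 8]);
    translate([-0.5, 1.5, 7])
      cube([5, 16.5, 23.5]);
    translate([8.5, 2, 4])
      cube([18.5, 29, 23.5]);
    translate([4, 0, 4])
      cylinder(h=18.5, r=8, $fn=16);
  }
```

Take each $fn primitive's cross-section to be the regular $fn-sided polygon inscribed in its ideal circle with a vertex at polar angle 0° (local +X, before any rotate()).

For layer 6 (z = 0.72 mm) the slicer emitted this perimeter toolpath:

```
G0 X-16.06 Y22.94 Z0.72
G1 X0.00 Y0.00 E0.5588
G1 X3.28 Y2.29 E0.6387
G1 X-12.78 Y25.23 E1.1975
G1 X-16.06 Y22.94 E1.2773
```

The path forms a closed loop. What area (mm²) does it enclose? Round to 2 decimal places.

112.02 mm²

Apply the shoelace formula to the sequence of (X, Y) vertices; enclosed area = 112.02 mm².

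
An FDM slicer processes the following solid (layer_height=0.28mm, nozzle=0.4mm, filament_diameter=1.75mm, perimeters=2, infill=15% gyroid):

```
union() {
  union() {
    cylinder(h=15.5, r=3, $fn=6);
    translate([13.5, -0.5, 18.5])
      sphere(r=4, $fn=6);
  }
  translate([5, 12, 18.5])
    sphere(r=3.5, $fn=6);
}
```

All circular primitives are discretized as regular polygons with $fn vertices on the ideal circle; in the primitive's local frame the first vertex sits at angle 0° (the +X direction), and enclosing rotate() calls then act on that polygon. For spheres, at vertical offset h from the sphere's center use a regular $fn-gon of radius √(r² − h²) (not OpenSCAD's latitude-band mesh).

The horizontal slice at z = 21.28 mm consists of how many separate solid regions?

At z = 21.28 mm: the cylinder is not intersected at this z (z outside [0, 15.5]); the r=4 sphere at (13.5, -0.5) contributes a regular 6-gon of circumradius √(4²−2.78²) = 2.876; Taking the union: only the r=4 sphere at (13.5, -0.5) is present, so the union is just that shape — 1 connected region; the r=3.5 sphere at (5, 12) contributes a regular 6-gon of circumradius √(3.5²−2.78²) = 2.126; Combining (union): the 2 present regions are separate (no shared area or edge), so areas and boundary lengths simply add and each stays a separate island — 2 connected regions. The result has 2 disconnected regions.

2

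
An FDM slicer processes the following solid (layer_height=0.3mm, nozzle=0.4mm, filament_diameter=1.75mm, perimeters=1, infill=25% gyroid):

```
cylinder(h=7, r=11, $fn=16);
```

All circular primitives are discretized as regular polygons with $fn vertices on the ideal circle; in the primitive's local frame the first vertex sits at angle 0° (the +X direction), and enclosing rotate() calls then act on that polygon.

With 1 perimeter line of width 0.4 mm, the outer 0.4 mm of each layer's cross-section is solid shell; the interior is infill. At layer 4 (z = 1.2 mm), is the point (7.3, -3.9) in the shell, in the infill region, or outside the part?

At z = 1.2 mm: the r=11 cylinder contributes a regular 16-gon of circumradius 11. Overall, the cross-section is a single solid region. The nearest boundary edge runs (7.78, -7.78)→(10.16, -4.21); distance from the point to it = 2.55 mm. The point is inside the cross-section and 2.55 mm from the nearest boundary — more than the 0.4 mm shell width (1 × 0.4), so it's in the infill interior.

infill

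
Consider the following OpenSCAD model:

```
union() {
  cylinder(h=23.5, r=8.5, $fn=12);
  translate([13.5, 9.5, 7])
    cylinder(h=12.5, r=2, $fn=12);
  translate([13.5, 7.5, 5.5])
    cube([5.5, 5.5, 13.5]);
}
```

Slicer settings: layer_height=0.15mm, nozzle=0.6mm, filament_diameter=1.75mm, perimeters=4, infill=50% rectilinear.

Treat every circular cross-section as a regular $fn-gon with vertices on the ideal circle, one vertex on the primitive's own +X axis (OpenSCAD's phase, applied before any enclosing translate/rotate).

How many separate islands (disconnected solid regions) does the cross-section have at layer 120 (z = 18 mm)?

2

At z = 18 mm: the r=8.5 cylinder contributes a regular 12-gon of circumradius 8.5; the r=2 cylinder at (13.5, 9.5) gives a regular 12-gon of circumradius 2 (constant along its height); the cube at (13.5, 7.5) is present — its section is the full 5.5×5.5 rectangle; Taking the union: the regions partially overlap (shared area 6.00 mm²), so overlapping operands fuse into one piece — 2 connected regions. Overall, the cross-section has 2 separate islands. Island count = 2.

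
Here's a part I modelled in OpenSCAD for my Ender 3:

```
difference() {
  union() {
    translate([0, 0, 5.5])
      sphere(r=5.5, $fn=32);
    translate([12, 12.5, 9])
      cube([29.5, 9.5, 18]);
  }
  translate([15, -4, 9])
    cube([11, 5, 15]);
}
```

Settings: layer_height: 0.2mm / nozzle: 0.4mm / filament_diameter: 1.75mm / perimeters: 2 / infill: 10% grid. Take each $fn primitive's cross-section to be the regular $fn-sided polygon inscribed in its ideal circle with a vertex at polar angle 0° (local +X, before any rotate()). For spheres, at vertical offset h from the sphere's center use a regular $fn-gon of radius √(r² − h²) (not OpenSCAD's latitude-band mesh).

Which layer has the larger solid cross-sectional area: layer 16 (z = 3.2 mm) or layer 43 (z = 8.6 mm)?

Layer 16 (z = 3.2): the sphere: section is a regular 32-gon, circumradius = √(r²−h²) = √(5.5²−2.3²) = 4.996 (area = (32/2)·4.996²·sin(360°/32) = 77.91 mm²); the cube at (12, 12.5) does not reach this height (z outside [9, 27]); Combining (union): only the r=5.5 sphere is present, so the union is just that shape — area = 77.91 mm²; the cube at (15, -4) is not intersected at this z (z outside [9, 24]); Taking the first minus the rest: none of the subtracted shapes is present at this height, so that combined region is unchanged — area = 77.91 mm². So its area = 77.91 mm². Layer 43 (z = 8.6): the r=5.5 sphere slices to a regular 32-gon of circumradius 4.543 (√(r²−h²) with h=3.1 from center) (area = (32/2)·4.543²·sin(360°/32) = 64.43 mm²); the cube at (12, 12.5) is absent (z outside [9, 27]); Taking the union: only the r=5.5 sphere is present, so the union is just that shape — area = 64.43 mm²; the cube at (15, -4) is not intersected at this z (z outside [9, 24]); Taking the first minus the rest: none of the subtracted shapes is present at this height, so the result so far is unchanged — area = 64.43 mm². So its area = 64.43 mm². Layer 16 is larger (77.91 vs 64.43 mm²).

layer 16 (z = 3.2 mm)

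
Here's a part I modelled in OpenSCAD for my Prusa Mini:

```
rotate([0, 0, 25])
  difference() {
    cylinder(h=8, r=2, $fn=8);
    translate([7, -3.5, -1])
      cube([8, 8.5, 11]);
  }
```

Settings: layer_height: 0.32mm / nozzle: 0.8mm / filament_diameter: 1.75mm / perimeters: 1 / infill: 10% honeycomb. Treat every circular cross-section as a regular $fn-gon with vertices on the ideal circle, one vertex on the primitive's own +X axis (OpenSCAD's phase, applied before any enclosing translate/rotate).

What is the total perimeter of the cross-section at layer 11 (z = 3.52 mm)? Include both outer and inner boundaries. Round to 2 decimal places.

At z = 3.52 mm: the r=2 cylinder contributes a regular 8-gon of circumradius 2 (perimeter = 2·8·2.000·sin(180°/8) = 12.25 mm); the cube at (7, -3.5) is present — its section is the full 8×8.5 rectangle (perimeter 33.00 mm); After the difference (first − rest): starting from the r=2 cylinder, the 8×8.5 cube at (7, -3.5) misses the remaining region (no effect) — boundary = 12.25 mm; (rotated 25° about Z; rotation is an isometry so areas/perimeters/island counts are preserved). Overall, the cross-section is a single solid region. Total boundary length (outer) = 12.25 mm.

12.25 mm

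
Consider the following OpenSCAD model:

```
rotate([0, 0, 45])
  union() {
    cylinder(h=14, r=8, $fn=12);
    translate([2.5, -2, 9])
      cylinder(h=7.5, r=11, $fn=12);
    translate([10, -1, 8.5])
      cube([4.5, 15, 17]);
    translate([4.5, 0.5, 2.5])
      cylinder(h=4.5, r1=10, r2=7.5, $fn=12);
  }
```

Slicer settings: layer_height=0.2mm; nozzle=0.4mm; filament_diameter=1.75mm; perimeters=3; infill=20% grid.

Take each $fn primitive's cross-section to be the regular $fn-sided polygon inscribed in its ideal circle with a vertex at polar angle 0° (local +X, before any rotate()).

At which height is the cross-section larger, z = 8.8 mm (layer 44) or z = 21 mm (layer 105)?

Layer 44 (z = 8.8): the cylinder: section is a regular 12-gon, circumradius r=8 (area = (12/2)·8.000²·sin(360°/12) = 192.00 mm²); the cylinder at (2.5, -2) is absent (z outside [9, 16.5]); the 4.5×15 cube at (10, -1) contributes its full rectangle (area 67.50 mm²); the cone at (4.5, 0.5) is absent (z outside [2.5, 7]); Merging all regions: the 2 present regions are separate (no shared area or edge), so areas and boundary lengths simply add and each stays a separate island — area = 259.50 mm²; (whole slice rotated 45° about Z — lengths, areas and connectivity unchanged). So its area = 259.50 mm². Layer 105 (z = 21): the cylinder is absent (z outside [0, 14]); the cylinder at (2.5, -2) is absent (z outside [9, 16.5]); the cube at (10, -1) is present — its section is the full 4.5×15 rectangle (area 67.50 mm²); the cone at (4.5, 0.5) does not reach this height (z outside [2.5, 7]); Taking the union: only the 4.5×15 cube at (10, -1) is present, so the union is just that shape — area = 67.50 mm²; (whole slice rotated 45° about Z — lengths, areas and connectivity unchanged). So its area = 67.50 mm². Layer 44 is larger (259.50 vs 67.50 mm²).

layer 44 (z = 8.8 mm)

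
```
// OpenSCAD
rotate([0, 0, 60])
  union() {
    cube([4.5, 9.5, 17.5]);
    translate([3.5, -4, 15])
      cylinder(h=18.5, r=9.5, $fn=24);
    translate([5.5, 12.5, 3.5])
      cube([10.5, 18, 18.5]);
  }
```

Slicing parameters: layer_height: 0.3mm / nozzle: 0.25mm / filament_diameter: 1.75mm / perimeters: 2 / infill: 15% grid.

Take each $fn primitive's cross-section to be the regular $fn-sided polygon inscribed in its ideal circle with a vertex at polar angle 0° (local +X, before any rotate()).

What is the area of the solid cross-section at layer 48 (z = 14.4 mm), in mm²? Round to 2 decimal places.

At z = 14.4 mm: the cube is present — its section is the full 4.5×9.5 rectangle (area 42.75 mm²); the cylinder at (3.5, -4) does not reach this height (z outside [15, 33.5]); the cube at (5.5, 12.5) is present — its section is the full 10.5×18 rectangle (area 189.00 mm²); Taking the union: the 2 present regions are separate (no shared area or edge), so areas and boundary lengths simply add and each stays a separate island — area = 231.75 mm²; (whole slice rotated 60° about Z — lengths, areas and connectivity unchanged). Overall, the cross-section has 2 separate islands. Net area = 231.75 mm².

231.75 mm²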